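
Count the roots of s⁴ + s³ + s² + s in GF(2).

Write h(s) = s⁴ + s³ + s² + s.
Evaluate at each of the 2 elements of GF(2):
h(0) = 0 → root; h(1) = 0 → root.
Roots: {0, 1}.

2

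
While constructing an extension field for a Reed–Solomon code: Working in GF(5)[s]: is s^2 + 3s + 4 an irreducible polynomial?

Yes

Write f(s) = s^2 + 3s + 4.
Check for roots in GF(5): f(0) = 4; f(1) = 3; f(2) = 4; f(3) = 2; f(4) = 2.
No roots. A degree-2 polynomial over a field with no linear factor is irreducible.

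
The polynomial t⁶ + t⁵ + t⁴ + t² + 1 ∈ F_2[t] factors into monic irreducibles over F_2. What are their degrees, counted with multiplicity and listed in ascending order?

Write f(t) = t⁶ + t⁵ + t⁴ + t² + 1.
Roots in F_2: f(0) = 1; f(1) = 1.
Complete factorization: f(t) = (t⁶ + t⁵ + t⁴ + t² + 1).
Factor degrees with multiplicity: 6 = 6.

6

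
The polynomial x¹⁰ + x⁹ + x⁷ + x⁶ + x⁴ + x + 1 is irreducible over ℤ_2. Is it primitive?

Write f(x) = x¹⁰ + x⁹ + x⁷ + x⁶ + x⁴ + x + 1.
|GF(2^10)^×| = 2^10 − 1 = 1023. Prime factorization: 1023 = 3·11·31.
f is primitive ⇔ x has order 1023 in GF(2)[x]/(f), i.e. x^(1023/q) ≠ 1 for each prime q | 1023.
x^(341) mod f = x⁸ + x⁷ + x⁵ + x + 1.
x^(93) mod f = x⁶ + x³ + x².
x^(33) mod f = x⁹ + x⁸ + x⁵ + x².
None equal 1, so x has full order 1023; f is primitive.

Yes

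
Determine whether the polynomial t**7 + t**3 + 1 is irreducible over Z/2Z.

Yes

Write g(t) = t**7 + t**3 + 1.
Check for roots in Z/2Z: g(0) = 1; g(1) = 1.
No roots, so no linear factors.
Monic irreducibles of degree 2 over GF(2): t**2 + t + 1.
None of them divide g (all give nonzero remainder).
Monic irreducibles of degree 3 over GF(2): t**3 + t + 1, t**3 + t**2 + 1.
None of them divide g (all give nonzero remainder).
No irreducible factor of degree ≤ 3 exists, so g is irreducible over GF(2).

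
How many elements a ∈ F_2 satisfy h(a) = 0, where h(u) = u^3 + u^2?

Evaluate at each of the 2 elements of F_2:
h(0) = 0 → root; h(1) = 0 → root.
Roots: {0, 1}.

2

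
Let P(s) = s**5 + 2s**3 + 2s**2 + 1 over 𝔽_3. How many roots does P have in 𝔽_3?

Evaluate at each of the 3 elements of 𝔽_3:
P(0) = 1; P(1) = 0 → root; P(2) = 0 → root.
Roots: {1, 2}.

2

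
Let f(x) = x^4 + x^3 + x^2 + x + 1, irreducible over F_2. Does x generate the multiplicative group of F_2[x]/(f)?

No

|GF(2^4)^×| = 2^4 − 1 = 15. Prime factorization: 15 = 3·5.
f is primitive ⇔ x has order 15 in GF(2)[x]/(f), i.e. x^(15/q) ≠ 1 for each prime q | 15.
x^(5) mod f = 1
x^(3) mod f = x^3.
Since x^(5) = 1, the order of x divides 5 < 15; not primitive.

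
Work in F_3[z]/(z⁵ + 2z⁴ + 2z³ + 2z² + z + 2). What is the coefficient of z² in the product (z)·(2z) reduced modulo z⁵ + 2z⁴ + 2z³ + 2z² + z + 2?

2

Multiply in F_3[z]: (z)·(2z) = 2z².
Reduced: 2z².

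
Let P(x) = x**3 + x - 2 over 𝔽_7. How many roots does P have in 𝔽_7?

2

Evaluate at each of the 7 elements of 𝔽_7:
P(0) = 5; P(1) = 0 → root; P(2) = 1; P(3) = 0 → root; P(4) = 3; P(5) = 2; P(6) = 3.
Roots: {1, 3}.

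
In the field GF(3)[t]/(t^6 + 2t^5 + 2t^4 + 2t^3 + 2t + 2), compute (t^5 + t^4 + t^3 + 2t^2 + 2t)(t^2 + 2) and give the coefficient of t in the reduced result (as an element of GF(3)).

1

Multiply in GF(3)[t]: (t^5 + t^4 + t^3 + 2t^2 + 2t)·(t^2 + 2) = t^7 + t^6 + t^4 + t^3 + t^2 + t.
Reduce using t^6 ≡ t^5 + t^4 + t^3 + t + 1 (mod t^6 + 2t^5 + 2t^4 + 2t^3 + 2t + 2).
Reduced: t^4 + 2t^2 + t + 2.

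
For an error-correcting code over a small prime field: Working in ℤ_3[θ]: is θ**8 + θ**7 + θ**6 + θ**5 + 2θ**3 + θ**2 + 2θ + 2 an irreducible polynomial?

Yes

Write m(θ) = θ**8 + θ**7 + θ**6 + θ**5 + 2θ**3 + θ**2 + 2θ + 2.
Check for roots in ℤ_3: m(0) = 2; m(1) = 2; m(2) = 2.
No roots, so no linear factors.
Monic irreducibles of degree 2 over GF(3): θ**2 + 1, θ**2 + θ + 2, θ**2 + 2θ + 2.
None of them divide m (all give nonzero remainder).
Degree-3 irreducible divisors: test the 8 monic irreducibles of degree 3 over GF(3).
None of them divide m (all give nonzero remainder).
Degree-4 irreducible divisors: test the 18 monic irreducibles of degree 4 over GF(3).
None of them divide m (all give nonzero remainder).
No irreducible factor of degree ≤ 4 exists, so m is irreducible over GF(3).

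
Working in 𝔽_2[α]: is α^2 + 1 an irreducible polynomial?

No

Write g(α) = α^2 + 1.
Check for roots in 𝔽_2: g(0) = 1; g(1) = 0 → root.
g(1) = 0, so (α − 1) divides g(α); g is reducible.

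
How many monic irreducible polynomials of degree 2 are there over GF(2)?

By the necklace-counting formula, N_2(2) = (1/2) Σ_{d|2} μ(2/d)·2^d.
Divisors of 2: 1, 2; μ(2/d) for each: -1, 1.
Σ = − 2^1 + 2^2 = 2.
N = 2/2 = 1.

1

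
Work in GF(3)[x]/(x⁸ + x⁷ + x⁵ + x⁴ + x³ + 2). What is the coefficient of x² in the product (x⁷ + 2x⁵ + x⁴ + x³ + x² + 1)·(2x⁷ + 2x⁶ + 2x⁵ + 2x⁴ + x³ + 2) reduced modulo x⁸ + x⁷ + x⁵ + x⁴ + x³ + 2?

Multiply in GF(3)[x]: (x⁷ + 2x⁵ + x⁴ + x³ + x² + 1)·(2x⁷ + 2x⁶ + 2x⁵ + 2x⁴ + x³ + 2) = 2x¹⁴ + 2x¹³ + 2x¹¹ + x⁹ + 2x⁸ + 2x⁶ + x⁵ + x⁴ + 2x² + 2.
Reduce using x⁸ ≡ 2x⁷ + 2x⁵ + 2x⁴ + 2x³ + 1 (mod x⁸ + x⁷ + x⁵ + x⁴ + x³ + 2).
Reduced: x⁷ + 2x⁶ + x⁵ + 2x⁴ + 2x³ + x.

0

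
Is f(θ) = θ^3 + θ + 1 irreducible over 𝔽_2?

Yes

Check for roots in 𝔽_2: f(0) = 1; f(1) = 1.
No roots. A degree-3 polynomial over a field with no linear factor is irreducible.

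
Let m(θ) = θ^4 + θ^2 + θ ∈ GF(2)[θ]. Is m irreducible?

No

Check for roots in GF(2): m(0) = 0 → root; m(1) = 1.
m(0) = 0, so (θ) divides m(θ); m is reducible.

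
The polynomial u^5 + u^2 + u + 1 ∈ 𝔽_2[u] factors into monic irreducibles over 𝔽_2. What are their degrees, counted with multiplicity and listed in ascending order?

Write h(u) = u^5 + u^2 + u + 1.
Roots in 𝔽_2: h(0) = 1; h(1) = 0 → root.
Linear factors from roots: (u + 1).
Complete factorization: h(u) = (u + 1)^2·(u^3 + u + 1).
Factor degrees with multiplicity: 1 + 1 + 3 = 5.

1, 1, 3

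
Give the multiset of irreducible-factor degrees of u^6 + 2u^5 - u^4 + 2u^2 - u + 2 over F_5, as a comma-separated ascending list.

Write h(u) = u^6 + 2u^5 - u^4 + 2u^2 - u + 2.
Roots in F_5: h(0) = 2; h(1) = 0 → root; h(2) = 0 → root; h(3) = 1; h(4) = 3.
Linear factors from roots: (u - 1), (u - 2).
Complete factorization: h(u) = (u - 2)·(u - 1)^2·(u^3 + u^2 - 2u - 1).
Factor degrees with multiplicity: 1 + 1 + 1 + 3 = 6.

1, 1, 1, 3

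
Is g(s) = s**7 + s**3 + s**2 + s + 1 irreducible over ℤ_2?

Yes

Check for roots in ℤ_2: g(0) = 1; g(1) = 1.
No roots, so no linear factors.
Monic irreducibles of degree 2 over GF(2): s**2 + s + 1.
None of them divide g (all give nonzero remainder).
Monic irreducibles of degree 3 over GF(2): s**3 + s + 1, s**3 + s**2 + 1.
None of them divide g (all give nonzero remainder).
No irreducible factor of degree ≤ 3 exists, so g is irreducible over GF(2).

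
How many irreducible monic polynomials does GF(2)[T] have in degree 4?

The number of monic irreducibles of degree 4 over GF(2) is (1/4)·Σ_{d∣4} μ(4/d) 2^d.
Divisors of 4: 1, 2, 4; μ(4/d) for each: 0, -1, 1.
Σ = − 2^2 + 2^4 = 12.
N = 12/4 = 3.

3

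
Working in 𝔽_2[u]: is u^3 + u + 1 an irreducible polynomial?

Yes

Write m(u) = u^3 + u + 1.
Check for roots in 𝔽_2: m(0) = 1; m(1) = 1.
No roots. A degree-3 polynomial over a field with no linear factor is irreducible.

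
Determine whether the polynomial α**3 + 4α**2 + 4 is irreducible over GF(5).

Write g(α) = α**3 + 4α**2 + 4.
Check for roots in GF(5): g(0) = 4; g(1) = 4; g(2) = 3; g(3) = 2; g(4) = 2.
No roots. A degree-3 polynomial over a field with no linear factor is irreducible.

Yes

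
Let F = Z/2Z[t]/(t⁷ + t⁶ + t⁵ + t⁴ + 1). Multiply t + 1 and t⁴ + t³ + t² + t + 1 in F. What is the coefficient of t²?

Multiply in Z/2Z[t]: (t + 1)·(t⁴ + t³ + t² + t + 1) = t⁵ + 1.
Reduced: t⁵ + 1.

0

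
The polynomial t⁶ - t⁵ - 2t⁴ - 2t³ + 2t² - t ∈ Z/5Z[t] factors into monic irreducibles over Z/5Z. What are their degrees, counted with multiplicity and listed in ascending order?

Write h(t) = t⁶ - t⁵ - 2t⁴ - 2t³ + 2t² - t.
Roots in Z/5Z: h(0) = 0 → root; h(1) = 2; h(2) = 0 → root; h(3) = 0 → root; h(4) = 0 → root.
Linear factors from roots: (t), (t - 2), (t + 2), (t + 1).
Complete factorization: h(t) = (t)·(t + 1)·(t + 2)·(t - 2)·(t² - 2t - 1).
Factor degrees with multiplicity: 1 + 1 + 1 + 1 + 2 = 6.

1, 1, 1, 1, 2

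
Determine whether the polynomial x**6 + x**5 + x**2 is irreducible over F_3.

Write f(x) = x**6 + x**5 + x**2.
Check for roots in F_3: f(0) = 0 → root; f(1) = 0 → root; f(2) = 1.
f(0) = 0, so (x) divides f(x); f is reducible.

No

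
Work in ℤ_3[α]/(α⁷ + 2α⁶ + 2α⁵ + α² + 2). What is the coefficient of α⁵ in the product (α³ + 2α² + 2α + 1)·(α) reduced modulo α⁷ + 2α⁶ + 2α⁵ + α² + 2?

Multiply in ℤ_3[α]: (α³ + 2α² + 2α + 1)·(α) = α⁴ + 2α³ + 2α² + α.
Reduced: α⁴ + 2α³ + 2α² + α.

0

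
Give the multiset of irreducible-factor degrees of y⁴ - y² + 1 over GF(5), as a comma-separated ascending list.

2, 2

Write h(y) = y⁴ - y² + 1.
Roots in GF(5): h(0) = 1; h(1) = 1; h(2) = 3; h(3) = 3; h(4) = 1.
Complete factorization: h(y) = (y² + 2y - 1)·(y² - 2y - 1).
Factor degrees with multiplicity: 2 + 2 = 4.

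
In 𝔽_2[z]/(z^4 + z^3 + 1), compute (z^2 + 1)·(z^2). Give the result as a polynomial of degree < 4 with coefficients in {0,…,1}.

Multiply in 𝔽_2[z]: (z^2 + 1)·(z^2) = z^4 + z^2.
Reduce using z^4 ≡ z^3 + 1 (mod z^4 + z^3 + 1).
Reduced: z^3 + z^2 + 1.

z^3 + z^2 + 1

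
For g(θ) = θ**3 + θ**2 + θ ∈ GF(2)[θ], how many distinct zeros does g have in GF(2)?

1

Evaluate at each of the 2 elements of GF(2):
g(0) = 0 → root; g(1) = 1.
Roots: {0}.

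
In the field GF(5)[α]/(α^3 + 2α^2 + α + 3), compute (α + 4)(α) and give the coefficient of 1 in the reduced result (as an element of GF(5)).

Multiply in GF(5)[α]: (α + 4)·(α) = α^2 + 4α.
Reduced: α^2 + 4α.

0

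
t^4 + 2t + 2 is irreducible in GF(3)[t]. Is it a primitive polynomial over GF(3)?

Yes

Write f(t) = t^4 + 2t + 2.
|GF(3^4)^×| = 3^4 − 1 = 80. Prime factorization: 80 = 2^4·5.
f is primitive ⇔ t has order 80 in GF(3)[t]/(f), i.e. t^(80/q) ≠ 1 for each prime q | 80.
t^(40) mod f = 2.
t^(16) mod f = t^3 + 2t + 2.
None equal 1, so t has full order 80; f is primitive.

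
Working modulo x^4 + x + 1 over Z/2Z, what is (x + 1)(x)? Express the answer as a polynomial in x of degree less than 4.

x^2 + x

Multiply in Z/2Z[x]: (x + 1)·(x) = x^2 + x.
Reduced: x^2 + x.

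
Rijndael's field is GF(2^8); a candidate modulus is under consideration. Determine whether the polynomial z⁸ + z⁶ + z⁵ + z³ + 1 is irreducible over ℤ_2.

Write h(z) = z⁸ + z⁶ + z⁵ + z³ + 1.
Check for roots in ℤ_2: h(0) = 1; h(1) = 1.
No roots, so no linear factors.
Monic irreducibles of degree 2 over GF(2): z² + z + 1.
None of them divide h (all give nonzero remainder).
Monic irreducibles of degree 3 over GF(2): z³ + z + 1, z³ + z² + 1.
None of them divide h (all give nonzero remainder).
Monic irreducibles of degree 4 over GF(2): z⁴ + z + 1, z⁴ + z³ + 1, z⁴ + z³ + z² + z + 1.
None of them divide h (all give nonzero remainder).
No irreducible factor of degree ≤ 4 exists, so h is irreducible over GF(2).

Yes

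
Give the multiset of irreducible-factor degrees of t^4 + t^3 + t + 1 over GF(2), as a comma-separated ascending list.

1, 1, 2

Write g(t) = t^4 + t^3 + t + 1.
Roots in GF(2): g(0) = 1; g(1) = 0 → root.
Linear factors from roots: (t + 1).
Complete factorization: g(t) = (t + 1)^2·(t^2 + t + 1).
Factor degrees with multiplicity: 1 + 1 + 2 = 4.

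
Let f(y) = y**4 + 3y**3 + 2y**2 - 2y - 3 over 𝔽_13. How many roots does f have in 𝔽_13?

Evaluate at each of the 13 elements of 𝔽_13:
f(0) = 10; f(1) = 1; f(2) = 2; f(3) = 2; f(4) = 1; f(5) = 10; f(6) = 12; f(7) = 1; f(8) = 8; f(9) = 10; f(10) = 8; f(11) = 1; f(12) = 12.
No element is a root.

0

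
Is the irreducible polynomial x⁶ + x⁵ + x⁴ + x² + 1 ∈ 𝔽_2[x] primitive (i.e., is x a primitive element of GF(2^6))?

Write f(x) = x⁶ + x⁵ + x⁴ + x² + 1.
|GF(2^6)^×| = 2^6 − 1 = 63. Prime factorization: 63 = 3^2·7.
f is primitive ⇔ x has order 63 in GF(2)[x]/(f), i.e. x^(63/q) ≠ 1 for each prime q | 63.
x^(21) mod f = 1
x^(9) mod f = x³ + 1.
Since x^(21) = 1, the order of x divides 21 < 63; not primitive.

No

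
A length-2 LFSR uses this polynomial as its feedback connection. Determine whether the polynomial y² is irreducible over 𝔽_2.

Write f(y) = y².
Check for roots in 𝔽_2: f(0) = 0 → root; f(1) = 1.
f(0) = 0, so (y) divides f(y); f is reducible.

No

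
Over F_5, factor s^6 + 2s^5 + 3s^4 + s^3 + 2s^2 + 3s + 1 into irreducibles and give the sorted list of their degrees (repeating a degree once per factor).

6

Write h(s) = s^6 + 2s^5 + 3s^4 + s^3 + 2s^2 + 3s + 1.
Roots in F_5: h(0) = 1; h(1) = 3; h(2) = 4; h(3) = 3; h(4) = 1.
Complete factorization: h(s) = (s^6 + 2s^5 + 3s^4 + s^3 + 2s^2 + 3s + 1).
Factor degrees with multiplicity: 6 = 6.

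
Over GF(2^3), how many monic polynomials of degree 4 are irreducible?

1008

The number of monic irreducibles of degree 4 over GF(8) is (1/4)·Σ_{d∣4} μ(4/d) 8^d.
Divisors of 4: 1, 2, 4; μ(4/d) for each: 0, -1, 1.
Σ = − 8^2 + 8^4 = 4032.
N = 4032/4 = 1008.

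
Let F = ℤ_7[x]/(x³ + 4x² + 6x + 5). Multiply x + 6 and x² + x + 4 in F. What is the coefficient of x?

4

Multiply in ℤ_7[x]: (x + 6)·(x² + x + 4) = x³ + 3x + 3.
Reduce using x³ ≡ 3x² + x + 2 (mod x³ + 4x² + 6x + 5).
Reduced: 3x² + 4x + 5.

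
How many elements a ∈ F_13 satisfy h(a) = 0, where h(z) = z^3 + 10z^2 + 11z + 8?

3

Evaluate at each of the 13 elements of F_13:
h(0) = 8; h(1) = 4; h(2) = 0 → root; h(3) = 2; h(4) = 3; h(5) = 9; h(6) = 0 → root; h(7) = 8; h(8) = 0 → root; h(9) = 8; h(10) = 12; h(11) = 5; h(12) = 6.
Roots: {2, 6, 8}.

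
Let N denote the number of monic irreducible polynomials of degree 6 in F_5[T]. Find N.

The number of monic irreducibles of degree 6 over GF(5) is (1/6)·Σ_{d∣6} μ(6/d) 5^d.
Divisors of 6: 1, 2, 3, 6; μ(6/d) for each: 1, -1, -1, 1.
Σ = 5^1 − 5^2 − 5^3 + 5^6 = 15480.
N = 15480/6 = 2580.

2580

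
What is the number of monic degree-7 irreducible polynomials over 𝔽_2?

By the necklace-counting formula, N_2(7) = (1/7) Σ_{d|7} μ(7/d)·2^d.
Divisors of 7: 1, 7; μ(7/d) for each: -1, 1.
Σ = − 2^1 + 2^7 = 126.
N = 126/7 = 18.

18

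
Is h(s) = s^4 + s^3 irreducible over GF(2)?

Check for roots in GF(2): h(0) = 0 → root; h(1) = 0 → root.
h(0) = 0, so (s) divides h(s); h is reducible.

No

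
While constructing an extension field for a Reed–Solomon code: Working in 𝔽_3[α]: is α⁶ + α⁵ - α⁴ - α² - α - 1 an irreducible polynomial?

Yes

Write g(α) = α⁶ + α⁵ - α⁴ - α² - α - 1.
Check for roots in 𝔽_3: g(0) = 2; g(1) = 1; g(2) = 1.
No roots, so no linear factors.
Monic irreducibles of degree 2 over GF(3): α² + 1, α² + α - 1, α² - α - 1.
None of them divide g (all give nonzero remainder).
Degree-3 irreducible divisors: test the 8 monic irreducibles of degree 3 over GF(3).
None of them divide g (all give nonzero remainder).
No irreducible factor of degree ≤ 3 exists, so g is irreducible over GF(3).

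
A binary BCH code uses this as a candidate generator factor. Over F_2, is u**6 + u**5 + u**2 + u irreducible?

No

Write P(u) = u**6 + u**5 + u**2 + u.
Check for roots in F_2: P(0) = 0 → root; P(1) = 0 → root.
P(0) = 0, so (u) divides P(u); P is reducible.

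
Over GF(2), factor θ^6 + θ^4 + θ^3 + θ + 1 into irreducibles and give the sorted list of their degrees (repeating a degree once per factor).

6

Write g(θ) = θ^6 + θ^4 + θ^3 + θ + 1.
Roots in GF(2): g(0) = 1; g(1) = 1.
Complete factorization: g(θ) = (θ^6 + θ^4 + θ^3 + θ + 1).
Factor degrees with multiplicity: 6 = 6.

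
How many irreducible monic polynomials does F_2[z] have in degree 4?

Gauss's count: N_{2}(4) = (1/4) Σ_{d|4} μ(4/d)·2^d.
Divisors of 4: 1, 2, 4; μ(4/d) for each: 0, -1, 1.
Σ = − 2^2 + 2^4 = 12.
N = 12/4 = 3.

3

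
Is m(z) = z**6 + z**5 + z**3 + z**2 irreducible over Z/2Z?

Check for roots in Z/2Z: m(0) = 0 → root; m(1) = 0 → root.
m(0) = 0, so (z) divides m(z); m is reducible.

No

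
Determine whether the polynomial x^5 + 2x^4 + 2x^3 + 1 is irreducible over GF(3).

No

Write g(x) = x^5 + 2x^4 + 2x^3 + 1.
Check for roots in GF(3): g(0) = 1; g(1) = 0 → root; g(2) = 0 → root.
g(1) = 0, so (x − 1) divides g(x); g is reducible.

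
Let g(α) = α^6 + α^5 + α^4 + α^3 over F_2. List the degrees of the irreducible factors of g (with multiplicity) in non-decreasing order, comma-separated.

1, 1, 1, 1, 1, 1

Roots in F_2: g(0) = 0 → root; g(1) = 0 → root.
Linear factors from roots: (α), (α + 1).
Complete factorization: g(α) = (α)^3·(α + 1)^3.
Factor degrees with multiplicity: 1 + 1 + 1 + 1 + 1 + 1 = 6.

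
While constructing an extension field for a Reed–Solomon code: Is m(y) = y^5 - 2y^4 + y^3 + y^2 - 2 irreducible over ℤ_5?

Check for roots in ℤ_5: m(0) = 3; m(1) = 4; m(2) = 0 → root; m(3) = 0 → root; m(4) = 0 → root.
m(2) = 0, so (y − 2) divides m(y); m is reducible.

No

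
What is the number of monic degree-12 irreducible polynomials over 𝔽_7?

1153430600

Gauss's count: N_{7}(12) = (1/12) Σ_{d|12} μ(12/d)·7^d.
Divisors of 12: 1, 2, 3, 4, 6, 12; μ(12/d) for each: 0, 1, 0, -1, -1, 1.
Σ = 7^2 − 7^4 − 7^6 + 7^12 = 13841167200.
N = 13841167200/12 = 1153430600.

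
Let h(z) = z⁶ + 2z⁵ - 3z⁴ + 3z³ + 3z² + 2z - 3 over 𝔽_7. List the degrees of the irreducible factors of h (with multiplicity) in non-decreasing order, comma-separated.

1, 1, 4

Linear factors from roots: (z + 3).
Complete factorization: h(z) = (z + 3)^2·(z⁴ + 3z³ - 2z² + 2z + 2).
Factor degrees with multiplicity: 1 + 1 + 4 = 6.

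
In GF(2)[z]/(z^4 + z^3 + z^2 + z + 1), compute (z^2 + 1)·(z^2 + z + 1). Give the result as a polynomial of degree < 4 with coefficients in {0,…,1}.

z^2

Multiply in GF(2)[z]: (z^2 + 1)·(z^2 + z + 1) = z^4 + z^3 + z + 1.
Reduce using z^4 ≡ z^3 + z^2 + z + 1 (mod z^4 + z^3 + z^2 + z + 1).
Reduced: z^2.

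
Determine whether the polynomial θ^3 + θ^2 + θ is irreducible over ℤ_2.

No

Write m(θ) = θ^3 + θ^2 + θ.
Check for roots in ℤ_2: m(0) = 0 → root; m(1) = 1.
m(0) = 0, so (θ) divides m(θ); m is reducible.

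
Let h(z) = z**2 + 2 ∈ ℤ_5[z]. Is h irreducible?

Yes

Check for roots in ℤ_5: h(0) = 2; h(1) = 3; h(2) = 1; h(3) = 1; h(4) = 3.
No roots. A degree-2 polynomial over a field with no linear factor is irreducible.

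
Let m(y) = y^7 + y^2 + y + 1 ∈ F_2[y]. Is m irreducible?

Check for roots in F_2: m(0) = 1; m(1) = 0 → root.
m(1) = 0, so (y − 1) divides m(y); m is reducible.

No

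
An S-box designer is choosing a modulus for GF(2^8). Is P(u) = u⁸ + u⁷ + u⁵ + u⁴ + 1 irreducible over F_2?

Yes

Check for roots in F_2: P(0) = 1; P(1) = 1.
No roots, so no linear factors.
Monic irreducibles of degree 2 over GF(2): u² + u + 1.
None of them divide P (all give nonzero remainder).
Monic irreducibles of degree 3 over GF(2): u³ + u + 1, u³ + u² + 1.
None of them divide P (all give nonzero remainder).
Monic irreducibles of degree 4 over GF(2): u⁴ + u + 1, u⁴ + u³ + 1, u⁴ + u³ + u² + u + 1.
None of them divide P (all give nonzero remainder).
No irreducible factor of degree ≤ 4 exists, so P is irreducible over GF(2).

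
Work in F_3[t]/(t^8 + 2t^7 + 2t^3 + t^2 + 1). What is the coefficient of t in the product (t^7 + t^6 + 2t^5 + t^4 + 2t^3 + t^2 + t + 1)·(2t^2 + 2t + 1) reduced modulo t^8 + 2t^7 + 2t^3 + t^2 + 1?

Multiply in F_3[t]: (t^7 + t^6 + 2t^5 + t^4 + 2t^3 + t^2 + t + 1)·(2t^2 + 2t + 1) = 2t^9 + t^8 + t^7 + t^6 + 2t^5 + t^4 + 2t^2 + 1.
Reduce using t^8 ≡ t^7 + t^3 + 2t^2 + 2 (mod t^8 + 2t^7 + 2t^3 + t^2 + 1).
Reduced: t^7 + t^6 + 2t^5 + t^3 + 2t^2 + t + 1.

1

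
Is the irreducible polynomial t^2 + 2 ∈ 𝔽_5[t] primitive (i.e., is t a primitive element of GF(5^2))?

Write f(t) = t^2 + 2.
|GF(5^2)^×| = 5^2 − 1 = 24. Prime factorization: 24 = 2^3·3.
f is primitive ⇔ t has order 24 in GF(5)[t]/(f), i.e. t^(24/q) ≠ 1 for each prime q | 24.
t^(12) mod f = 4.
t^(8) mod f = 1
Since t^(8) = 1, the order of t divides 8 < 24; not primitive.

No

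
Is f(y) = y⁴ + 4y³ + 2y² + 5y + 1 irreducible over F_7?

Yes

Check for roots in F_7: f(0) = 1; f(1) = 6; f(2) = 4; f(3) = 6; f(4) = 5; f(5) = 4; f(6) = 2.
No roots, so no linear factors.
Degree-2 irreducible divisors: test the 21 monic irreducibles of degree 2 over GF(7).
None of them divide f (all give nonzero remainder).
No irreducible factor of degree ≤ 2 exists, so f is irreducible over GF(7).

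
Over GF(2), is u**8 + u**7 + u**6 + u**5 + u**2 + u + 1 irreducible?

Yes

Write P(u) = u**8 + u**7 + u**6 + u**5 + u**2 + u + 1.
Check for roots in GF(2): P(0) = 1; P(1) = 1.
No roots, so no linear factors.
Monic irreducibles of degree 2 over GF(2): u**2 + u + 1.
None of them divide P (all give nonzero remainder).
Monic irreducibles of degree 3 over GF(2): u**3 + u + 1, u**3 + u**2 + 1.
None of them divide P (all give nonzero remainder).
Monic irreducibles of degree 4 over GF(2): u**4 + u + 1, u**4 + u**3 + 1, u**4 + u**3 + u**2 + u + 1.
None of them divide P (all give nonzero remainder).
No irreducible factor of degree ≤ 4 exists, so P is irreducible over GF(2).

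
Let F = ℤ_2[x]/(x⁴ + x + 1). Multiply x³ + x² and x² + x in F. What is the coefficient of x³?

1

Multiply in ℤ_2[x]: (x³ + x²)·(x² + x) = x⁵ + x³.
Reduce using x⁴ ≡ x + 1 (mod x⁴ + x + 1).
Reduced: x³ + x² + x.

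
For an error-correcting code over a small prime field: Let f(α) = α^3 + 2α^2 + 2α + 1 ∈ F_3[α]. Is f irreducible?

No

Check for roots in F_3: f(0) = 1; f(1) = 0 → root; f(2) = 0 → root.
f(1) = 0, so (α − 1) divides f(α); f is reducible.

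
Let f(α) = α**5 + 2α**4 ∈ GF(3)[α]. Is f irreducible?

No

Check for roots in GF(3): f(0) = 0 → root; f(1) = 0 → root; f(2) = 1.
f(0) = 0, so (α) divides f(α); f is reducible.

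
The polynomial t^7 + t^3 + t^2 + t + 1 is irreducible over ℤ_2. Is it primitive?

Write f(t) = t^7 + t^3 + t^2 + t + 1.
|GF(2^7)^×| = 2^7 − 1 = 127. Prime factorization: 127 = 127.
f is primitive ⇔ t has order 127 in GF(2)[t]/(f), i.e. t^(127/q) ≠ 1 for each prime q | 127.
t^(1) mod f = t.
None equal 1, so t has full order 127; f is primitive.

Yes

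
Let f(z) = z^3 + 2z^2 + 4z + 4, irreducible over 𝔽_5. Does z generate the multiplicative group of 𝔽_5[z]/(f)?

No

|GF(5^3)^×| = 5^3 − 1 = 124. Prime factorization: 124 = 2^2·31.
f is primitive ⇔ z has order 124 in GF(5)[z]/(f), i.e. z^(124/q) ≠ 1 for each prime q | 124.
z^(62) mod f = 1
z^(4) mod f = 4z + 3.
Since z^(62) = 1, the order of z divides 62 < 124; not primitive.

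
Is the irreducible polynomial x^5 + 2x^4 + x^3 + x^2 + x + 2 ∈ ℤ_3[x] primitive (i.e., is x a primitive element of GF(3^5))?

Write f(x) = x^5 + 2x^4 + x^3 + x^2 + x + 2.
|GF(3^5)^×| = 3^5 − 1 = 242. Prime factorization: 242 = 2·11^2.
f is primitive ⇔ x has order 242 in GF(3)[x]/(f), i.e. x^(242/q) ≠ 1 for each prime q | 242.
x^(121) mod f = 1
x^(22) mod f = x^4 + 2x^2 + 2x + 1.
Since x^(121) = 1, the order of x divides 121 < 242; not primitive.

No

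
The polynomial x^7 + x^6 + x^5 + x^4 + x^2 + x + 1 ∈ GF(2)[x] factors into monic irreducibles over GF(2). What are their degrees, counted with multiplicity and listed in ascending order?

Write g(x) = x^7 + x^6 + x^5 + x^4 + x^2 + x + 1.
Roots in GF(2): g(0) = 1; g(1) = 1.
Complete factorization: g(x) = (x^7 + x^6 + x^5 + x^4 + x^2 + x + 1).
Factor degrees with multiplicity: 7 = 7.

7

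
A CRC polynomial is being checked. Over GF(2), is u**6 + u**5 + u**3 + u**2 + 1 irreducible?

Yes

Write h(u) = u**6 + u**5 + u**3 + u**2 + 1.
Check for roots in GF(2): h(0) = 1; h(1) = 1.
No roots, so no linear factors.
Monic irreducibles of degree 2 over GF(2): u**2 + u + 1.
None of them divide h (all give nonzero remainder).
Monic irreducibles of degree 3 over GF(2): u**3 + u + 1, u**3 + u**2 + 1.
None of them divide h (all give nonzero remainder).
No irreducible factor of degree ≤ 3 exists, so h is irreducible over GF(2).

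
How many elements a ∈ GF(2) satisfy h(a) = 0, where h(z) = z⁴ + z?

Evaluate at each of the 2 elements of GF(2):
h(0) = 0 → root; h(1) = 0 → root.
Roots: {0, 1}.

2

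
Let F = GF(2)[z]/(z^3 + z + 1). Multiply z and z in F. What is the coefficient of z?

0

Multiply in GF(2)[z]: (z)·(z) = z^2.
Reduced: z^2.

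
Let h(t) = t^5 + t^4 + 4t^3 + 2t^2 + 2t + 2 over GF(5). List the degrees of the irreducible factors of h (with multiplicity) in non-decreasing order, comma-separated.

Roots in GF(5): h(0) = 2; h(1) = 2; h(2) = 4; h(3) = 3; h(4) = 3.
Complete factorization: h(t) = (t^2 + 2t + 3)·(t^3 + 4t^2 + 3t + 4).
Factor degrees with multiplicity: 2 + 3 = 5.

2, 3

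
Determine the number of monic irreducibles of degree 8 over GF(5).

By the necklace-counting formula, N_5(8) = (1/8) Σ_{d|8} μ(8/d)·5^d.
Divisors of 8: 1, 2, 4, 8; μ(8/d) for each: 0, 0, -1, 1.
Σ = − 5^4 + 5^8 = 390000.
N = 390000/8 = 48750.

48750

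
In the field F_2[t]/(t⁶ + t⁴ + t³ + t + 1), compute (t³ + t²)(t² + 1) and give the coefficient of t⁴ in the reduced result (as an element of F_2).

1

Multiply in F_2[t]: (t³ + t²)·(t² + 1) = t⁵ + t⁴ + t³ + t².
Reduced: t⁵ + t⁴ + t³ + t².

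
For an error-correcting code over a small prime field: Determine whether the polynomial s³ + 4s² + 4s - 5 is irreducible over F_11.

Write g(s) = s³ + 4s² + 4s - 5.
Check each element of F_11 for a root: g(0)=6, g(1)=4, g(2)=5, g(3)=4, g(4)=7, g(5)=9, g(6)=5, g(7)=1, g(8)=3, g(9)=6, g(10)=5.
No roots. A degree-3 polynomial over a field with no linear factor is irreducible.

Yes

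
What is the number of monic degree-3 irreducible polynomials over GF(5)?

By the necklace-counting formula, N_5(3) = (1/3) Σ_{d|3} μ(3/d)·5^d.
Divisors of 3: 1, 3; μ(3/d) for each: -1, 1.
Σ = − 5^1 + 5^3 = 120.
N = 120/3 = 40.

40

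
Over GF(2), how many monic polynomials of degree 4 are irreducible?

Gauss's count: N_{2}(4) = (1/4) Σ_{d|4} μ(4/d)·2^d.
Divisors of 4: 1, 2, 4; μ(4/d) for each: 0, -1, 1.
Σ = − 2^2 + 2^4 = 12.
N = 12/4 = 3.

3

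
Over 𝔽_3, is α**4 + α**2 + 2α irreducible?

Write f(α) = α**4 + α**2 + 2α.
Check for roots in 𝔽_3: f(0) = 0 → root; f(1) = 1; f(2) = 0 → root.
f(0) = 0, so (α) divides f(α); f is reducible.

No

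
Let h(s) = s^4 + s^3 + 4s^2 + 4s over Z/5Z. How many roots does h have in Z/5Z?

Evaluate at each of the 5 elements of Z/5Z:
h(0) = 0 → root; h(1) = 0 → root; h(2) = 3; h(3) = 1; h(4) = 0 → root.
Roots: {0, 1, 4}.

3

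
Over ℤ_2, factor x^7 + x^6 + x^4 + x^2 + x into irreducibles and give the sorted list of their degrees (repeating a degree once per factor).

1, 2, 2, 2

Write g(x) = x^7 + x^6 + x^4 + x^2 + x.
Roots in ℤ_2: g(0) = 0 → root; g(1) = 1.
Linear factors from roots: (x).
Complete factorization: g(x) = (x)·(x^2 + x + 1)^3.
Factor degrees with multiplicity: 1 + 2 + 2 + 2 = 7.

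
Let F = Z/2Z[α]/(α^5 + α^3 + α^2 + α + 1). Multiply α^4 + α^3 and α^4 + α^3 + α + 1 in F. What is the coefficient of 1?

0

Multiply in Z/2Z[α]: (α^4 + α^3)·(α^4 + α^3 + α + 1) = α^8 + α^6 + α^5 + α^3.
Reduce using α^5 ≡ α^3 + α^2 + α + 1 (mod α^5 + α^3 + α^2 + α + 1).
Reduced: α^4.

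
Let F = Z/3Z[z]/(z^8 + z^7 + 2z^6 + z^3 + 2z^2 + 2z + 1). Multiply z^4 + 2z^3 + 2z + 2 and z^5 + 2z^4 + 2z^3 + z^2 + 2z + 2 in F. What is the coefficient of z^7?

1

Multiply in Z/3Z[z]: (z^4 + 2z^3 + 2z + 2)·(z^5 + 2z^4 + 2z^3 + z^2 + 2z + 2) = z^9 + z^8 + z^6 + z^5 + 2z^4 + z^3 + 2z + 1.
Reduce using z^8 ≡ 2z^7 + z^6 + 2z^3 + z^2 + z + 2 (mod z^8 + z^7 + 2z^6 + z^3 + 2z^2 + 2z + 1).
Reduced: z^7 + z^6 + z^5 + z^4 + 2z^3 + z^2 + z + 1.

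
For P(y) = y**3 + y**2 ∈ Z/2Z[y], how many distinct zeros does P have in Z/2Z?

2

Evaluate at each of the 2 elements of Z/2Z:
P(0) = 0 → root; P(1) = 0 → root.
Roots: {0, 1}.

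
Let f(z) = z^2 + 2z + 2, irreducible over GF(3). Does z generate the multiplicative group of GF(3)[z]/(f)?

Yes

|GF(3^2)^×| = 3^2 − 1 = 8. Prime factorization: 8 = 2^3.
f is primitive ⇔ z has order 8 in GF(3)[z]/(f), i.e. z^(8/q) ≠ 1 for each prime q | 8.
z^(4) mod f = 2.
None equal 1, so z has full order 8; f is primitive.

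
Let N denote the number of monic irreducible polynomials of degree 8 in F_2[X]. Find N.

30

x^(2^8) − x is the product of all monic irreducibles of degree dividing 8; Möbius inversion gives N = (1/8) Σ μ(8/d)·2^d.
Divisors of 8: 1, 2, 4, 8; μ(8/d) for each: 0, 0, -1, 1.
Σ = − 2^4 + 2^8 = 240.
N = 240/8 = 30.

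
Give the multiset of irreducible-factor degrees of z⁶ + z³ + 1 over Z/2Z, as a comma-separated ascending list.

Write h(z) = z⁶ + z³ + 1.
Roots in Z/2Z: h(0) = 1; h(1) = 1.
Complete factorization: h(z) = (z⁶ + z³ + 1).
Factor degrees with multiplicity: 6 = 6.

6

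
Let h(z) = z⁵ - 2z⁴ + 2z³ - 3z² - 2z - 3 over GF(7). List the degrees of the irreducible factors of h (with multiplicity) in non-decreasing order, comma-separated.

1, 1, 1, 2

Linear factors from roots: (z - 1), (z + 3), (z + 2).
Complete factorization: h(z) = (z + 2)·(z + 3)·(z - 1)·(z² + z - 3).
Factor degrees with multiplicity: 1 + 1 + 1 + 2 = 5.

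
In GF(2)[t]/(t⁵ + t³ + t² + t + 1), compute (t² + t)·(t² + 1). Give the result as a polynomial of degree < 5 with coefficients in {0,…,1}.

Multiply in GF(2)[t]: (t² + t)·(t² + 1) = t⁴ + t³ + t² + t.
Reduced: t⁴ + t³ + t² + t.

t^4 + t^3 + t^2 + t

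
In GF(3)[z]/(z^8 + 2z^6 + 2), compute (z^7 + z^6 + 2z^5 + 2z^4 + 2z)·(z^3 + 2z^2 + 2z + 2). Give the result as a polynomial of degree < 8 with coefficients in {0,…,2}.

Multiply in GF(3)[z]: (z^7 + z^6 + 2z^5 + 2z^4 + 2z)·(z^3 + 2z^2 + 2z + 2) = z^10 + z^7 + z^6 + 2z^5 + z^3 + z^2 + z.
Reduce using z^8 ≡ z^6 + 1 (mod z^8 + 2z^6 + 2).
Reduced: z^7 + 2z^6 + 2z^5 + z^3 + 2z^2 + z + 1.

z^7 + 2z^6 + 2z^5 + z^3 + 2z^2 + z + 1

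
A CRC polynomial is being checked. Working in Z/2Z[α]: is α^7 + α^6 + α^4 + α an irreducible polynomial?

Write f(α) = α^7 + α^6 + α^4 + α.
Check for roots in Z/2Z: f(0) = 0 → root; f(1) = 0 → root.
f(0) = 0, so (α) divides f(α); f is reducible.

No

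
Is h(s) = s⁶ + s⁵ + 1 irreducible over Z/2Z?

Yes

Check for roots in Z/2Z: h(0) = 1; h(1) = 1.
No roots, so no linear factors.
Monic irreducibles of degree 2 over GF(2): s² + s + 1.
None of them divide h (all give nonzero remainder).
Monic irreducibles of degree 3 over GF(2): s³ + s + 1, s³ + s² + 1.
None of them divide h (all give nonzero remainder).
No irreducible factor of degree ≤ 3 exists, so h is irreducible over GF(2).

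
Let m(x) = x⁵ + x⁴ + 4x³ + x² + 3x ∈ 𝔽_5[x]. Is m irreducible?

Check for roots in 𝔽_5: m(0) = 0 → root; m(1) = 0 → root; m(2) = 0 → root; m(3) = 0 → root; m(4) = 4.
m(0) = 0, so (x) divides m(x); m is reducible.

No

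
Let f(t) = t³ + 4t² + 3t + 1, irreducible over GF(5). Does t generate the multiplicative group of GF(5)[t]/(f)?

No

|GF(5^3)^×| = 5^3 − 1 = 124. Prime factorization: 124 = 2^2·31.
f is primitive ⇔ t has order 124 in GF(5)[t]/(f), i.e. t^(124/q) ≠ 1 for each prime q | 124.
t^(62) mod f = 1
t^(4) mod f = 3t² + t + 4.
Since t^(62) = 1, the order of t divides 62 < 124; not primitive.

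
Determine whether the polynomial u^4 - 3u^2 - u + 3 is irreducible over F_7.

No

Write h(u) = u^4 - 3u^2 - u + 3.
Check for roots in F_7: h(0) = 3; h(1) = 0 → root; h(2) = 5; h(3) = 5; h(4) = 4; h(5) = 2; h(6) = 2.
h(1) = 0, so (u − 1) divides h(u); h is reducible.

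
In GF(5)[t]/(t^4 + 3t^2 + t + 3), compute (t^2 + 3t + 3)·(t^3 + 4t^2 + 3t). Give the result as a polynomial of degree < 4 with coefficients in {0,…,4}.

4t^2 + 4t + 4

Multiply in GF(5)[t]: (t^2 + 3t + 3)·(t^3 + 4t^2 + 3t) = t^5 + 2t^4 + 3t^3 + t^2 + 4t.
Reduce using t^4 ≡ 2t^2 + 4t + 2 (mod t^4 + 3t^2 + t + 3).
Reduced: 4t^2 + 4t + 4.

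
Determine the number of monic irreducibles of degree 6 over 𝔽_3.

By the necklace-counting formula, N_3(6) = (1/6) Σ_{d|6} μ(6/d)·3^d.
Divisors of 6: 1, 2, 3, 6; μ(6/d) for each: 1, -1, -1, 1.
Σ = 3^1 − 3^2 − 3^3 + 3^6 = 696.
N = 696/6 = 116.

116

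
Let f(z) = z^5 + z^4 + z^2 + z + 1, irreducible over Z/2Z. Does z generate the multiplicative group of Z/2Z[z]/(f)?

|GF(2^5)^×| = 2^5 − 1 = 31. Prime factorization: 31 = 31.
f is primitive ⇔ z has order 31 in GF(2)[z]/(f), i.e. z^(31/q) ≠ 1 for each prime q | 31.
z^(1) mod f = z.
None equal 1, so z has full order 31; f is primitive.

Yes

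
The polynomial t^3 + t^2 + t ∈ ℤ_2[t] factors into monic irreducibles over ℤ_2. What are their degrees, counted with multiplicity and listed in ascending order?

1, 2

Write f(t) = t^3 + t^2 + t.
Roots in ℤ_2: f(0) = 0 → root; f(1) = 1.
Linear factors from roots: (t).
Complete factorization: f(t) = (t)·(t^2 + t + 1).
Factor degrees with multiplicity: 1 + 2 = 3.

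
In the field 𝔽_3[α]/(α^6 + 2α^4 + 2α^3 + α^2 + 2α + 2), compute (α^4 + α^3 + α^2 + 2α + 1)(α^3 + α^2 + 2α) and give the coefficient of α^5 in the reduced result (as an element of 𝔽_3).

2

Multiply in 𝔽_3[α]: (α^4 + α^3 + α^2 + 2α + 1)·(α^3 + α^2 + 2α) = α^7 + 2α^6 + α^5 + 2α^4 + 2α^3 + 2α^2 + 2α.
Reduce using α^6 ≡ α^4 + α^3 + 2α^2 + α + 1 (mod α^6 + 2α^4 + 2α^3 + α^2 + 2α + 2).
Reduced: 2α^5 + 2α^4 + α^2 + 2α + 2.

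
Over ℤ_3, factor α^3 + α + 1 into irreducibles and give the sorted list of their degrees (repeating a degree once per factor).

1, 2

Write g(α) = α^3 + α + 1.
Roots in ℤ_3: g(0) = 1; g(1) = 0 → root; g(2) = 2.
Linear factors from roots: (α - 1).
Complete factorization: g(α) = (α - 1)·(α^2 + α - 1).
Factor degrees with multiplicity: 1 + 2 = 3.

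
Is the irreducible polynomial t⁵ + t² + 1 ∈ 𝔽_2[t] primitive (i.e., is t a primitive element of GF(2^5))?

Yes

Write f(t) = t⁵ + t² + 1.
|GF(2^5)^×| = 2^5 − 1 = 31. Prime factorization: 31 = 31.
f is primitive ⇔ t has order 31 in GF(2)[t]/(f), i.e. t^(31/q) ≠ 1 for each prime q | 31.
t^(1) mod f = t.
None equal 1, so t has full order 31; f is primitive.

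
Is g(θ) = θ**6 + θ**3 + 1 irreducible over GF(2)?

Yes

Check for roots in GF(2): g(0) = 1; g(1) = 1.
No roots, so no linear factors.
Monic irreducibles of degree 2 over GF(2): θ**2 + θ + 1.
None of them divide g (all give nonzero remainder).
Monic irreducibles of degree 3 over GF(2): θ**3 + θ + 1, θ**3 + θ**2 + 1.
None of them divide g (all give nonzero remainder).
No irreducible factor of degree ≤ 3 exists, so g is irreducible over GF(2).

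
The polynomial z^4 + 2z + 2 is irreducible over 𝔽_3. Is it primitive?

Yes

Write f(z) = z^4 + 2z + 2.
|GF(3^4)^×| = 3^4 − 1 = 80. Prime factorization: 80 = 2^4·5.
f is primitive ⇔ z has order 80 in GF(3)[z]/(f), i.e. z^(80/q) ≠ 1 for each prime q | 80.
z^(40) mod f = 2.
z^(16) mod f = z^3 + 2z + 2.
None equal 1, so z has full order 80; f is primitive.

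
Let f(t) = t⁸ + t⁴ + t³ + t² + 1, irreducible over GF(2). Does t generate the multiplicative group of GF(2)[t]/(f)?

Yes

|GF(2^8)^×| = 2^8 − 1 = 255. Prime factorization: 255 = 3·5·17.
f is primitive ⇔ t has order 255 in GF(2)[t]/(f), i.e. t^(255/q) ≠ 1 for each prime q | 255.
t^(85) mod f = t⁷ + t⁶ + t⁴ + t² + t.
t^(51) mod f = t³ + t.
t^(15) mod f = t⁵ + t² + t.
None equal 1, so t has full order 255; f is primitive.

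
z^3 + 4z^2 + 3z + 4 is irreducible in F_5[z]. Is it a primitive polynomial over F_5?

No

Write f(z) = z^3 + 4z^2 + 3z + 4.
|GF(5^3)^×| = 5^3 − 1 = 124. Prime factorization: 124 = 2^2·31.
f is primitive ⇔ z has order 124 in GF(5)[z]/(f), i.e. z^(124/q) ≠ 1 for each prime q | 124.
z^(62) mod f = 1
z^(4) mod f = 3z^2 + 3z + 1.
Since z^(62) = 1, the order of z divides 62 < 124; not primitive.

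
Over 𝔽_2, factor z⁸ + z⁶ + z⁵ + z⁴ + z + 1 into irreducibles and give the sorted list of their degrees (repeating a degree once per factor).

Write h(z) = z⁸ + z⁶ + z⁵ + z⁴ + z + 1.
Roots in 𝔽_2: h(0) = 1; h(1) = 0 → root.
Linear factors from roots: (z + 1).
Complete factorization: h(z) = (z + 1)^2·(z² + z + 1)·(z⁴ + z³ + 1).
Factor degrees with multiplicity: 1 + 1 + 2 + 4 = 8.

1, 1, 2, 4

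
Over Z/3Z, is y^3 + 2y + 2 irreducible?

Write h(y) = y^3 + 2y + 2.
Check for roots in Z/3Z: h(0) = 2; h(1) = 2; h(2) = 2.
No roots. A degree-3 polynomial over a field with no linear factor is irreducible.

Yes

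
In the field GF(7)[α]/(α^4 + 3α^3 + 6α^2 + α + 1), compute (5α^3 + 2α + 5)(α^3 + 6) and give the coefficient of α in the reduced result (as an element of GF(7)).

Multiply in GF(7)[α]: (5α^3 + 2α + 5)·(α^3 + 6) = 5α^6 + 2α^4 + 5α + 2.
Reduce using α^4 ≡ 4α^3 + α^2 + 6α + 6 (mod α^4 + 3α^3 + 6α^2 + α + 1).
Reduced: 6α^3 + 6α^2 + 3α + 6.

3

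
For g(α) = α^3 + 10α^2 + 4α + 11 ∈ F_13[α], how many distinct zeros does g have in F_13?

Evaluate at each of the 13 elements of F_13:
g(0) = 11; g(1) = 0 → root; g(2) = 2; g(3) = 10; g(4) = 4; g(5) = 3; g(6) = 0 → root; g(7) = 1; g(8) = 12; g(9) = 0 → root; g(10) = 10; g(11) = 9; g(12) = 3.
Roots: {1, 6, 9}.

3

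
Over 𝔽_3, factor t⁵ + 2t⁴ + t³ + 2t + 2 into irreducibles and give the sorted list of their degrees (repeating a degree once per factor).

Write f(t) = t⁵ + 2t⁴ + t³ + 2t + 2.
Roots in 𝔽_3: f(0) = 2; f(1) = 2; f(2) = 0 → root.
Linear factors from roots: (t + 1).
Complete factorization: f(t) = (t + 1)·(t⁴ + t³ + 2).
Factor degrees with multiplicity: 1 + 4 = 5.

1, 4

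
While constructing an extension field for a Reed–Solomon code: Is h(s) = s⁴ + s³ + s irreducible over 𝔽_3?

No

Check for roots in 𝔽_3: h(0) = 0 → root; h(1) = 0 → root; h(2) = 2.
h(0) = 0, so (s) divides h(s); h is reducible.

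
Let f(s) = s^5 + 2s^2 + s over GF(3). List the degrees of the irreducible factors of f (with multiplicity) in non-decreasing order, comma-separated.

Roots in GF(3): f(0) = 0 → root; f(1) = 1; f(2) = 0 → root.
Linear factors from roots: (s), (s + 1).
Complete factorization: f(s) = (s)·(s + 1)·(s^3 + 2s^2 + s + 1).
Factor degrees with multiplicity: 1 + 1 + 3 = 5.

1, 1, 3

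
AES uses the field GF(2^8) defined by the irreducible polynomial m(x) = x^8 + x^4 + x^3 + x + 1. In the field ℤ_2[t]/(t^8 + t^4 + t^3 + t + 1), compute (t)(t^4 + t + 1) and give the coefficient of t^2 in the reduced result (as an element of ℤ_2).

Multiply in ℤ_2[t]: (t)·(t^4 + t + 1) = t^5 + t^2 + t.
Reduced: t^5 + t^2 + t.

1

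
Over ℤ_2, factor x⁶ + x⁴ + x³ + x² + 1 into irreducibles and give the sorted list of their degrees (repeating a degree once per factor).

2, 4

Write g(x) = x⁶ + x⁴ + x³ + x² + 1.
Roots in ℤ_2: g(0) = 1; g(1) = 1.
Complete factorization: g(x) = (x² + x + 1)·(x⁴ + x³ + x² + x + 1).
Factor degrees with multiplicity: 2 + 4 = 6.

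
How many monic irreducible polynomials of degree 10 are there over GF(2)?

99

x^(2^10) − x is the product of all monic irreducibles of degree dividing 10; Möbius inversion gives N = (1/10) Σ μ(10/d)·2^d.
Divisors of 10: 1, 2, 5, 10; μ(10/d) for each: 1, -1, -1, 1.
Σ = 2^1 − 2^2 − 2^5 + 2^10 = 990.
N = 990/10 = 99.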